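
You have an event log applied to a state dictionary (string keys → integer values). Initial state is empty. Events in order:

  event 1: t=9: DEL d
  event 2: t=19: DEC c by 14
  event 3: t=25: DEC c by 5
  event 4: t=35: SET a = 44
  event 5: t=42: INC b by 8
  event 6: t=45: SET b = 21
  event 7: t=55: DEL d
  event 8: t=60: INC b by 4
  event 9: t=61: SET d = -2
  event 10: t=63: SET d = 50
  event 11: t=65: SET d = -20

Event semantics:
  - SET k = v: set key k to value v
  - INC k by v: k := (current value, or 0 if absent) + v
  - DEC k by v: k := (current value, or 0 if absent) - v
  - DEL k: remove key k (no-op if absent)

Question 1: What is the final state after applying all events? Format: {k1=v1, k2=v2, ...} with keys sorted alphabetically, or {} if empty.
Answer: {a=44, b=25, c=-19, d=-20}

Derivation:
  after event 1 (t=9: DEL d): {}
  after event 2 (t=19: DEC c by 14): {c=-14}
  after event 3 (t=25: DEC c by 5): {c=-19}
  after event 4 (t=35: SET a = 44): {a=44, c=-19}
  after event 5 (t=42: INC b by 8): {a=44, b=8, c=-19}
  after event 6 (t=45: SET b = 21): {a=44, b=21, c=-19}
  after event 7 (t=55: DEL d): {a=44, b=21, c=-19}
  after event 8 (t=60: INC b by 4): {a=44, b=25, c=-19}
  after event 9 (t=61: SET d = -2): {a=44, b=25, c=-19, d=-2}
  after event 10 (t=63: SET d = 50): {a=44, b=25, c=-19, d=50}
  after event 11 (t=65: SET d = -20): {a=44, b=25, c=-19, d=-20}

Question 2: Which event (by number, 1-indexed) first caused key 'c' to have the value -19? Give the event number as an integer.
Looking for first event where c becomes -19:
  event 2: c = -14
  event 3: c -14 -> -19  <-- first match

Answer: 3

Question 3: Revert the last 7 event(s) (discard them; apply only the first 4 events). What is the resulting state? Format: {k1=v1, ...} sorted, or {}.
Answer: {a=44, c=-19}

Derivation:
Keep first 4 events (discard last 7):
  after event 1 (t=9: DEL d): {}
  after event 2 (t=19: DEC c by 14): {c=-14}
  after event 3 (t=25: DEC c by 5): {c=-19}
  after event 4 (t=35: SET a = 44): {a=44, c=-19}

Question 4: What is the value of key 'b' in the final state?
Answer: 25

Derivation:
Track key 'b' through all 11 events:
  event 1 (t=9: DEL d): b unchanged
  event 2 (t=19: DEC c by 14): b unchanged
  event 3 (t=25: DEC c by 5): b unchanged
  event 4 (t=35: SET a = 44): b unchanged
  event 5 (t=42: INC b by 8): b (absent) -> 8
  event 6 (t=45: SET b = 21): b 8 -> 21
  event 7 (t=55: DEL d): b unchanged
  event 8 (t=60: INC b by 4): b 21 -> 25
  event 9 (t=61: SET d = -2): b unchanged
  event 10 (t=63: SET d = 50): b unchanged
  event 11 (t=65: SET d = -20): b unchanged
Final: b = 25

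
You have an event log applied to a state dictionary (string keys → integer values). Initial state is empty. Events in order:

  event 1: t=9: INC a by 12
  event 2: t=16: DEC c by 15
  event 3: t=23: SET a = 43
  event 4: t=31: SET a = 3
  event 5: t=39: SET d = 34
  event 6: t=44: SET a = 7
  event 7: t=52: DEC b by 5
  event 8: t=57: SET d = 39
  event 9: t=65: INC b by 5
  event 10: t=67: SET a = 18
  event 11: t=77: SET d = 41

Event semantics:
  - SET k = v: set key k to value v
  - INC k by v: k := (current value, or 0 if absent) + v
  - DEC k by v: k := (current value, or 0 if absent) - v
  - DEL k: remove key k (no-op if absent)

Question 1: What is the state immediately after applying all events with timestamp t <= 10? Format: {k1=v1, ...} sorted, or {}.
Apply events with t <= 10 (1 events):
  after event 1 (t=9: INC a by 12): {a=12}

Answer: {a=12}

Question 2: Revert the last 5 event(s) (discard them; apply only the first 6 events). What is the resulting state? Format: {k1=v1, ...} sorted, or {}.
Keep first 6 events (discard last 5):
  after event 1 (t=9: INC a by 12): {a=12}
  after event 2 (t=16: DEC c by 15): {a=12, c=-15}
  after event 3 (t=23: SET a = 43): {a=43, c=-15}
  after event 4 (t=31: SET a = 3): {a=3, c=-15}
  after event 5 (t=39: SET d = 34): {a=3, c=-15, d=34}
  after event 6 (t=44: SET a = 7): {a=7, c=-15, d=34}

Answer: {a=7, c=-15, d=34}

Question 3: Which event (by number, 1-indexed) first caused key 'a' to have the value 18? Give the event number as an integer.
Answer: 10

Derivation:
Looking for first event where a becomes 18:
  event 1: a = 12
  event 2: a = 12
  event 3: a = 43
  event 4: a = 3
  event 5: a = 3
  event 6: a = 7
  event 7: a = 7
  event 8: a = 7
  event 9: a = 7
  event 10: a 7 -> 18  <-- first match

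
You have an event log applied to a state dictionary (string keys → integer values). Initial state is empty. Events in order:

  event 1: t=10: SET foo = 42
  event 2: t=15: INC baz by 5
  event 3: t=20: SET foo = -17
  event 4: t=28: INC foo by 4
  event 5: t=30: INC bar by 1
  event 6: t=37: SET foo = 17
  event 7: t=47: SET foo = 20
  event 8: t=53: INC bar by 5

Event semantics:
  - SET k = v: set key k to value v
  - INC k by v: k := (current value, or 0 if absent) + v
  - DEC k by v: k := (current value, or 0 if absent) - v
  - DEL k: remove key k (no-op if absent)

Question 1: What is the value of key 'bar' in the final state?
Track key 'bar' through all 8 events:
  event 1 (t=10: SET foo = 42): bar unchanged
  event 2 (t=15: INC baz by 5): bar unchanged
  event 3 (t=20: SET foo = -17): bar unchanged
  event 4 (t=28: INC foo by 4): bar unchanged
  event 5 (t=30: INC bar by 1): bar (absent) -> 1
  event 6 (t=37: SET foo = 17): bar unchanged
  event 7 (t=47: SET foo = 20): bar unchanged
  event 8 (t=53: INC bar by 5): bar 1 -> 6
Final: bar = 6

Answer: 6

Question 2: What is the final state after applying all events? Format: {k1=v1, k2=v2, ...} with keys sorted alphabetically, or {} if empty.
Answer: {bar=6, baz=5, foo=20}

Derivation:
  after event 1 (t=10: SET foo = 42): {foo=42}
  after event 2 (t=15: INC baz by 5): {baz=5, foo=42}
  after event 3 (t=20: SET foo = -17): {baz=5, foo=-17}
  after event 4 (t=28: INC foo by 4): {baz=5, foo=-13}
  after event 5 (t=30: INC bar by 1): {bar=1, baz=5, foo=-13}
  after event 6 (t=37: SET foo = 17): {bar=1, baz=5, foo=17}
  after event 7 (t=47: SET foo = 20): {bar=1, baz=5, foo=20}
  after event 8 (t=53: INC bar by 5): {bar=6, baz=5, foo=20}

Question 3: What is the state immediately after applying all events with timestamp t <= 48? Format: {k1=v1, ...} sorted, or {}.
Apply events with t <= 48 (7 events):
  after event 1 (t=10: SET foo = 42): {foo=42}
  after event 2 (t=15: INC baz by 5): {baz=5, foo=42}
  after event 3 (t=20: SET foo = -17): {baz=5, foo=-17}
  after event 4 (t=28: INC foo by 4): {baz=5, foo=-13}
  after event 5 (t=30: INC bar by 1): {bar=1, baz=5, foo=-13}
  after event 6 (t=37: SET foo = 17): {bar=1, baz=5, foo=17}
  after event 7 (t=47: SET foo = 20): {bar=1, baz=5, foo=20}

Answer: {bar=1, baz=5, foo=20}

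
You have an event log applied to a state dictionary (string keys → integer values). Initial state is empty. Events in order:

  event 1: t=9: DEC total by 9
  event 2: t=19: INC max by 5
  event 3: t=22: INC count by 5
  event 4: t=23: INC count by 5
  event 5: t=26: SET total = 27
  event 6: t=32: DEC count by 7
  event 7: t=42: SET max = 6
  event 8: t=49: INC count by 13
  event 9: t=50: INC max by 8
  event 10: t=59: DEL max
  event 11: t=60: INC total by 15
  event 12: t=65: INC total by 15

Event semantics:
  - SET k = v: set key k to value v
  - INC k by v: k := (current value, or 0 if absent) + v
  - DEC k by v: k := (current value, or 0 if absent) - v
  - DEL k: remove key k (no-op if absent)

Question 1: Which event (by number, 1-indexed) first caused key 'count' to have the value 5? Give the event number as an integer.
Answer: 3

Derivation:
Looking for first event where count becomes 5:
  event 3: count (absent) -> 5  <-- first match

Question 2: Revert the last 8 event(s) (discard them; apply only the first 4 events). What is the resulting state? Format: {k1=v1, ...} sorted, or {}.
Answer: {count=10, max=5, total=-9}

Derivation:
Keep first 4 events (discard last 8):
  after event 1 (t=9: DEC total by 9): {total=-9}
  after event 2 (t=19: INC max by 5): {max=5, total=-9}
  after event 3 (t=22: INC count by 5): {count=5, max=5, total=-9}
  after event 4 (t=23: INC count by 5): {count=10, max=5, total=-9}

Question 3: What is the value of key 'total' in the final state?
Track key 'total' through all 12 events:
  event 1 (t=9: DEC total by 9): total (absent) -> -9
  event 2 (t=19: INC max by 5): total unchanged
  event 3 (t=22: INC count by 5): total unchanged
  event 4 (t=23: INC count by 5): total unchanged
  event 5 (t=26: SET total = 27): total -9 -> 27
  event 6 (t=32: DEC count by 7): total unchanged
  event 7 (t=42: SET max = 6): total unchanged
  event 8 (t=49: INC count by 13): total unchanged
  event 9 (t=50: INC max by 8): total unchanged
  event 10 (t=59: DEL max): total unchanged
  event 11 (t=60: INC total by 15): total 27 -> 42
  event 12 (t=65: INC total by 15): total 42 -> 57
Final: total = 57

Answer: 57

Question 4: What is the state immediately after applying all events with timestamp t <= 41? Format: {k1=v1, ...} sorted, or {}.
Answer: {count=3, max=5, total=27}

Derivation:
Apply events with t <= 41 (6 events):
  after event 1 (t=9: DEC total by 9): {total=-9}
  after event 2 (t=19: INC max by 5): {max=5, total=-9}
  after event 3 (t=22: INC count by 5): {count=5, max=5, total=-9}
  after event 4 (t=23: INC count by 5): {count=10, max=5, total=-9}
  after event 5 (t=26: SET total = 27): {count=10, max=5, total=27}
  after event 6 (t=32: DEC count by 7): {count=3, max=5, total=27}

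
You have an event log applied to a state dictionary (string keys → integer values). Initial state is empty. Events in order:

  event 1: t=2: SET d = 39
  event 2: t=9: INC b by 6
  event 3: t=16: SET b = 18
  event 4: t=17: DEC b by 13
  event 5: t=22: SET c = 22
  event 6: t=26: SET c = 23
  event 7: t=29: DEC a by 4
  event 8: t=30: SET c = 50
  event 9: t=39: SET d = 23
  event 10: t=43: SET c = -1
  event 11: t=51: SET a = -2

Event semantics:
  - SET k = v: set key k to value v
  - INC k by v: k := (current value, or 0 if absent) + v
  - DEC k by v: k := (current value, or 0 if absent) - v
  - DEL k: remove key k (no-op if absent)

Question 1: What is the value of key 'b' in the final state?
Answer: 5

Derivation:
Track key 'b' through all 11 events:
  event 1 (t=2: SET d = 39): b unchanged
  event 2 (t=9: INC b by 6): b (absent) -> 6
  event 3 (t=16: SET b = 18): b 6 -> 18
  event 4 (t=17: DEC b by 13): b 18 -> 5
  event 5 (t=22: SET c = 22): b unchanged
  event 6 (t=26: SET c = 23): b unchanged
  event 7 (t=29: DEC a by 4): b unchanged
  event 8 (t=30: SET c = 50): b unchanged
  event 9 (t=39: SET d = 23): b unchanged
  event 10 (t=43: SET c = -1): b unchanged
  event 11 (t=51: SET a = -2): b unchanged
Final: b = 5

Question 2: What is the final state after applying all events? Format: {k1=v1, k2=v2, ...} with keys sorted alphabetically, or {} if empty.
Answer: {a=-2, b=5, c=-1, d=23}

Derivation:
  after event 1 (t=2: SET d = 39): {d=39}
  after event 2 (t=9: INC b by 6): {b=6, d=39}
  after event 3 (t=16: SET b = 18): {b=18, d=39}
  after event 4 (t=17: DEC b by 13): {b=5, d=39}
  after event 5 (t=22: SET c = 22): {b=5, c=22, d=39}
  after event 6 (t=26: SET c = 23): {b=5, c=23, d=39}
  after event 7 (t=29: DEC a by 4): {a=-4, b=5, c=23, d=39}
  after event 8 (t=30: SET c = 50): {a=-4, b=5, c=50, d=39}
  after event 9 (t=39: SET d = 23): {a=-4, b=5, c=50, d=23}
  after event 10 (t=43: SET c = -1): {a=-4, b=5, c=-1, d=23}
  after event 11 (t=51: SET a = -2): {a=-2, b=5, c=-1, d=23}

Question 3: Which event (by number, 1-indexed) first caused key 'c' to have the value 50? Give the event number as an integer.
Looking for first event where c becomes 50:
  event 5: c = 22
  event 6: c = 23
  event 7: c = 23
  event 8: c 23 -> 50  <-- first match

Answer: 8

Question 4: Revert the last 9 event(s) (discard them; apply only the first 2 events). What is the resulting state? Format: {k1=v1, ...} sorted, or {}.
Keep first 2 events (discard last 9):
  after event 1 (t=2: SET d = 39): {d=39}
  after event 2 (t=9: INC b by 6): {b=6, d=39}

Answer: {b=6, d=39}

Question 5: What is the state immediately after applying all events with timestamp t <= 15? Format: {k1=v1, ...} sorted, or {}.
Apply events with t <= 15 (2 events):
  after event 1 (t=2: SET d = 39): {d=39}
  after event 2 (t=9: INC b by 6): {b=6, d=39}

Answer: {b=6, d=39}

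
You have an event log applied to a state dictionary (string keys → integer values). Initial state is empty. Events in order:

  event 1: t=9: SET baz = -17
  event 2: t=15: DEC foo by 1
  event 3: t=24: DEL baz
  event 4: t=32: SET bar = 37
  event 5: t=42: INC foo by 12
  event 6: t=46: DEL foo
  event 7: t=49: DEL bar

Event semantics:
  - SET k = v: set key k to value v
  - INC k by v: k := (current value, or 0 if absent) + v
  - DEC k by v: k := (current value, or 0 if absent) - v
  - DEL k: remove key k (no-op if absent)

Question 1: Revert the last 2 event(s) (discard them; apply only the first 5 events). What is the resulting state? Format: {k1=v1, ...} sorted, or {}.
Answer: {bar=37, foo=11}

Derivation:
Keep first 5 events (discard last 2):
  after event 1 (t=9: SET baz = -17): {baz=-17}
  after event 2 (t=15: DEC foo by 1): {baz=-17, foo=-1}
  after event 3 (t=24: DEL baz): {foo=-1}
  after event 4 (t=32: SET bar = 37): {bar=37, foo=-1}
  after event 5 (t=42: INC foo by 12): {bar=37, foo=11}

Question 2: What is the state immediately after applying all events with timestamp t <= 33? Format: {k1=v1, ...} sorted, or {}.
Answer: {bar=37, foo=-1}

Derivation:
Apply events with t <= 33 (4 events):
  after event 1 (t=9: SET baz = -17): {baz=-17}
  after event 2 (t=15: DEC foo by 1): {baz=-17, foo=-1}
  after event 3 (t=24: DEL baz): {foo=-1}
  after event 4 (t=32: SET bar = 37): {bar=37, foo=-1}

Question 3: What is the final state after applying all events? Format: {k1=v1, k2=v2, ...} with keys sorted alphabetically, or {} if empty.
  after event 1 (t=9: SET baz = -17): {baz=-17}
  after event 2 (t=15: DEC foo by 1): {baz=-17, foo=-1}
  after event 3 (t=24: DEL baz): {foo=-1}
  after event 4 (t=32: SET bar = 37): {bar=37, foo=-1}
  after event 5 (t=42: INC foo by 12): {bar=37, foo=11}
  after event 6 (t=46: DEL foo): {bar=37}
  after event 7 (t=49: DEL bar): {}

Answer: {}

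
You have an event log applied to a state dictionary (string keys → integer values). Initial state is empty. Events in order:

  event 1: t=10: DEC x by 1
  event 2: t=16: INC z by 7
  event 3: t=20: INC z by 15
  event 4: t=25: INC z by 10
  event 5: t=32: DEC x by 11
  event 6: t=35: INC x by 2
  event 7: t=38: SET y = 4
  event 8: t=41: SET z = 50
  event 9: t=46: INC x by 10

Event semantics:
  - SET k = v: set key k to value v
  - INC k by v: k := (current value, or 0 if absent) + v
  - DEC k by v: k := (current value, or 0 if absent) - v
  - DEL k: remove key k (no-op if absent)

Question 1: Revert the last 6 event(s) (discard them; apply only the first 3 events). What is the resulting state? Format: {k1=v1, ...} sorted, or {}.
Keep first 3 events (discard last 6):
  after event 1 (t=10: DEC x by 1): {x=-1}
  after event 2 (t=16: INC z by 7): {x=-1, z=7}
  after event 3 (t=20: INC z by 15): {x=-1, z=22}

Answer: {x=-1, z=22}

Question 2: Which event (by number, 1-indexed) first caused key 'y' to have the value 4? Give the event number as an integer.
Answer: 7

Derivation:
Looking for first event where y becomes 4:
  event 7: y (absent) -> 4  <-- first match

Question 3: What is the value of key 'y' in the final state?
Track key 'y' through all 9 events:
  event 1 (t=10: DEC x by 1): y unchanged
  event 2 (t=16: INC z by 7): y unchanged
  event 3 (t=20: INC z by 15): y unchanged
  event 4 (t=25: INC z by 10): y unchanged
  event 5 (t=32: DEC x by 11): y unchanged
  event 6 (t=35: INC x by 2): y unchanged
  event 7 (t=38: SET y = 4): y (absent) -> 4
  event 8 (t=41: SET z = 50): y unchanged
  event 9 (t=46: INC x by 10): y unchanged
Final: y = 4

Answer: 4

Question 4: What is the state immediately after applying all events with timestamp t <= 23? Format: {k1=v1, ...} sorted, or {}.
Answer: {x=-1, z=22}

Derivation:
Apply events with t <= 23 (3 events):
  after event 1 (t=10: DEC x by 1): {x=-1}
  after event 2 (t=16: INC z by 7): {x=-1, z=7}
  after event 3 (t=20: INC z by 15): {x=-1, z=22}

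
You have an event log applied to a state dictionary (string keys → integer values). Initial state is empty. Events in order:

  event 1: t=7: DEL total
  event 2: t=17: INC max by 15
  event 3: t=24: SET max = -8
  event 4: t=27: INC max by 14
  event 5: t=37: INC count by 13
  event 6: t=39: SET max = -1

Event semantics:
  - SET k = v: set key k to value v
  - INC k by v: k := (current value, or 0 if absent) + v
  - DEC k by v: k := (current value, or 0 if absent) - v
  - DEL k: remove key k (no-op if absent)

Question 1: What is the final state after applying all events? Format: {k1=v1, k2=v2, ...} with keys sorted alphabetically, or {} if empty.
Answer: {count=13, max=-1}

Derivation:
  after event 1 (t=7: DEL total): {}
  after event 2 (t=17: INC max by 15): {max=15}
  after event 3 (t=24: SET max = -8): {max=-8}
  after event 4 (t=27: INC max by 14): {max=6}
  after event 5 (t=37: INC count by 13): {count=13, max=6}
  after event 6 (t=39: SET max = -1): {count=13, max=-1}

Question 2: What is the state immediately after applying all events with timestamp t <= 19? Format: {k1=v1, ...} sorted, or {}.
Apply events with t <= 19 (2 events):
  after event 1 (t=7: DEL total): {}
  after event 2 (t=17: INC max by 15): {max=15}

Answer: {max=15}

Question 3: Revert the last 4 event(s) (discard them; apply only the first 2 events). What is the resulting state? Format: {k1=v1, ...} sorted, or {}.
Answer: {max=15}

Derivation:
Keep first 2 events (discard last 4):
  after event 1 (t=7: DEL total): {}
  after event 2 (t=17: INC max by 15): {max=15}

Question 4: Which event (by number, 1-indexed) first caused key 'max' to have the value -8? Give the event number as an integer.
Answer: 3

Derivation:
Looking for first event where max becomes -8:
  event 2: max = 15
  event 3: max 15 -> -8  <-- first match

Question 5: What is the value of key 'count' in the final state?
Answer: 13

Derivation:
Track key 'count' through all 6 events:
  event 1 (t=7: DEL total): count unchanged
  event 2 (t=17: INC max by 15): count unchanged
  event 3 (t=24: SET max = -8): count unchanged
  event 4 (t=27: INC max by 14): count unchanged
  event 5 (t=37: INC count by 13): count (absent) -> 13
  event 6 (t=39: SET max = -1): count unchanged
Final: count = 13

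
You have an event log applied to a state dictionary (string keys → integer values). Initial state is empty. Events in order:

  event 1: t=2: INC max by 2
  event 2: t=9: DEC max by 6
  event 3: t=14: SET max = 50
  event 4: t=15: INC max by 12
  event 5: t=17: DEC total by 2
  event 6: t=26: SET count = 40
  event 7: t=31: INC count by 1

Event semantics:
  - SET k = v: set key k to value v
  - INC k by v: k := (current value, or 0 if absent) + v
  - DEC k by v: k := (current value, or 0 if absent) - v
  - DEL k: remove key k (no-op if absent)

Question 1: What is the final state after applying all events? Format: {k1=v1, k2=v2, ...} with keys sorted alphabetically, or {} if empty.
  after event 1 (t=2: INC max by 2): {max=2}
  after event 2 (t=9: DEC max by 6): {max=-4}
  after event 3 (t=14: SET max = 50): {max=50}
  after event 4 (t=15: INC max by 12): {max=62}
  after event 5 (t=17: DEC total by 2): {max=62, total=-2}
  after event 6 (t=26: SET count = 40): {count=40, max=62, total=-2}
  after event 7 (t=31: INC count by 1): {count=41, max=62, total=-2}

Answer: {count=41, max=62, total=-2}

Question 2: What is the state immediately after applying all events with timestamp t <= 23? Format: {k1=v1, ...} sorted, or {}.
Apply events with t <= 23 (5 events):
  after event 1 (t=2: INC max by 2): {max=2}
  after event 2 (t=9: DEC max by 6): {max=-4}
  after event 3 (t=14: SET max = 50): {max=50}
  after event 4 (t=15: INC max by 12): {max=62}
  after event 5 (t=17: DEC total by 2): {max=62, total=-2}

Answer: {max=62, total=-2}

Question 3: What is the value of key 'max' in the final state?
Track key 'max' through all 7 events:
  event 1 (t=2: INC max by 2): max (absent) -> 2
  event 2 (t=9: DEC max by 6): max 2 -> -4
  event 3 (t=14: SET max = 50): max -4 -> 50
  event 4 (t=15: INC max by 12): max 50 -> 62
  event 5 (t=17: DEC total by 2): max unchanged
  event 6 (t=26: SET count = 40): max unchanged
  event 7 (t=31: INC count by 1): max unchanged
Final: max = 62

Answer: 62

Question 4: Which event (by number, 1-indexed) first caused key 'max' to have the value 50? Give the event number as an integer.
Answer: 3

Derivation:
Looking for first event where max becomes 50:
  event 1: max = 2
  event 2: max = -4
  event 3: max -4 -> 50  <-- first match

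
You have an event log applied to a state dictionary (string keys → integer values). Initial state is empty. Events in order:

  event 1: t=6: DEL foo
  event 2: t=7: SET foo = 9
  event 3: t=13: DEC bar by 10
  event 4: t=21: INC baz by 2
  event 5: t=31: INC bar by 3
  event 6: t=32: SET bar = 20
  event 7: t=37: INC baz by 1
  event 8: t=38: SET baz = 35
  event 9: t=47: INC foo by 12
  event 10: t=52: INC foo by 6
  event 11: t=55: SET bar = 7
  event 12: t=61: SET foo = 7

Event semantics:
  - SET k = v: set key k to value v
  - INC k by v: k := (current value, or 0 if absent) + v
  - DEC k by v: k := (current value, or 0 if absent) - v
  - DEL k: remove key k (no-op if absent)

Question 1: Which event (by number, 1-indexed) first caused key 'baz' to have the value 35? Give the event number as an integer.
Looking for first event where baz becomes 35:
  event 4: baz = 2
  event 5: baz = 2
  event 6: baz = 2
  event 7: baz = 3
  event 8: baz 3 -> 35  <-- first match

Answer: 8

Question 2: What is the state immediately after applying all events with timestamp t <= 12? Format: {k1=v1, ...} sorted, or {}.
Answer: {foo=9}

Derivation:
Apply events with t <= 12 (2 events):
  after event 1 (t=6: DEL foo): {}
  after event 2 (t=7: SET foo = 9): {foo=9}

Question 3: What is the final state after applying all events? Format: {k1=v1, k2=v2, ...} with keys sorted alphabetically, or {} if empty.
Answer: {bar=7, baz=35, foo=7}

Derivation:
  after event 1 (t=6: DEL foo): {}
  after event 2 (t=7: SET foo = 9): {foo=9}
  after event 3 (t=13: DEC bar by 10): {bar=-10, foo=9}
  after event 4 (t=21: INC baz by 2): {bar=-10, baz=2, foo=9}
  after event 5 (t=31: INC bar by 3): {bar=-7, baz=2, foo=9}
  after event 6 (t=32: SET bar = 20): {bar=20, baz=2, foo=9}
  after event 7 (t=37: INC baz by 1): {bar=20, baz=3, foo=9}
  after event 8 (t=38: SET baz = 35): {bar=20, baz=35, foo=9}
  after event 9 (t=47: INC foo by 12): {bar=20, baz=35, foo=21}
  after event 10 (t=52: INC foo by 6): {bar=20, baz=35, foo=27}
  after event 11 (t=55: SET bar = 7): {bar=7, baz=35, foo=27}
  after event 12 (t=61: SET foo = 7): {bar=7, baz=35, foo=7}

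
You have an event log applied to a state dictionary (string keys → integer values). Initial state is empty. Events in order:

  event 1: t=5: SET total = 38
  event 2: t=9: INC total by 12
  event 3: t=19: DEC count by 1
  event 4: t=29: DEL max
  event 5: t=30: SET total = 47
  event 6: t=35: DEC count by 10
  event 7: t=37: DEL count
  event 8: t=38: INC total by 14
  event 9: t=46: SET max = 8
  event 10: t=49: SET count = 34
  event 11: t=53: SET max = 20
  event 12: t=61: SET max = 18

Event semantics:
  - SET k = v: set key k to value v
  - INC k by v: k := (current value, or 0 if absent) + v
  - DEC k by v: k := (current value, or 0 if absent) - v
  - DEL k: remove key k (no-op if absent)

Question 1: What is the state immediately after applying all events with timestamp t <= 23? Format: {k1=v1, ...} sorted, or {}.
Apply events with t <= 23 (3 events):
  after event 1 (t=5: SET total = 38): {total=38}
  after event 2 (t=9: INC total by 12): {total=50}
  after event 3 (t=19: DEC count by 1): {count=-1, total=50}

Answer: {count=-1, total=50}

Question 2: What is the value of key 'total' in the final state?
Answer: 61

Derivation:
Track key 'total' through all 12 events:
  event 1 (t=5: SET total = 38): total (absent) -> 38
  event 2 (t=9: INC total by 12): total 38 -> 50
  event 3 (t=19: DEC count by 1): total unchanged
  event 4 (t=29: DEL max): total unchanged
  event 5 (t=30: SET total = 47): total 50 -> 47
  event 6 (t=35: DEC count by 10): total unchanged
  event 7 (t=37: DEL count): total unchanged
  event 8 (t=38: INC total by 14): total 47 -> 61
  event 9 (t=46: SET max = 8): total unchanged
  event 10 (t=49: SET count = 34): total unchanged
  event 11 (t=53: SET max = 20): total unchanged
  event 12 (t=61: SET max = 18): total unchanged
Final: total = 61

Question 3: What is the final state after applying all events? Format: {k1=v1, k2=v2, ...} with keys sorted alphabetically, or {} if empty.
  after event 1 (t=5: SET total = 38): {total=38}
  after event 2 (t=9: INC total by 12): {total=50}
  after event 3 (t=19: DEC count by 1): {count=-1, total=50}
  after event 4 (t=29: DEL max): {count=-1, total=50}
  after event 5 (t=30: SET total = 47): {count=-1, total=47}
  after event 6 (t=35: DEC count by 10): {count=-11, total=47}
  after event 7 (t=37: DEL count): {total=47}
  after event 8 (t=38: INC total by 14): {total=61}
  after event 9 (t=46: SET max = 8): {max=8, total=61}
  after event 10 (t=49: SET count = 34): {count=34, max=8, total=61}
  after event 11 (t=53: SET max = 20): {count=34, max=20, total=61}
  after event 12 (t=61: SET max = 18): {count=34, max=18, total=61}

Answer: {count=34, max=18, total=61}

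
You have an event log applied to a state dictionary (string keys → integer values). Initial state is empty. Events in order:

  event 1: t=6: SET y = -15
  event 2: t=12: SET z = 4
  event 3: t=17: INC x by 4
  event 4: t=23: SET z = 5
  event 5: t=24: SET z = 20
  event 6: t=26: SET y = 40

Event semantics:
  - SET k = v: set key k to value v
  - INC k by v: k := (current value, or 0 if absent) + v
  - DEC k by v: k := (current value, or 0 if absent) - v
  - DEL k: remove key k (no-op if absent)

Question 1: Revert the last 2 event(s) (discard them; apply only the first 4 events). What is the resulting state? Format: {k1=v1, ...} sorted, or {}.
Answer: {x=4, y=-15, z=5}

Derivation:
Keep first 4 events (discard last 2):
  after event 1 (t=6: SET y = -15): {y=-15}
  after event 2 (t=12: SET z = 4): {y=-15, z=4}
  after event 3 (t=17: INC x by 4): {x=4, y=-15, z=4}
  after event 4 (t=23: SET z = 5): {x=4, y=-15, z=5}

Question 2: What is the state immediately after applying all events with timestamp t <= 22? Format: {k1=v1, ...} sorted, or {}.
Apply events with t <= 22 (3 events):
  after event 1 (t=6: SET y = -15): {y=-15}
  after event 2 (t=12: SET z = 4): {y=-15, z=4}
  after event 3 (t=17: INC x by 4): {x=4, y=-15, z=4}

Answer: {x=4, y=-15, z=4}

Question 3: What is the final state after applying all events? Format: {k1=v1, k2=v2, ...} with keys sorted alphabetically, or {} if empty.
  after event 1 (t=6: SET y = -15): {y=-15}
  after event 2 (t=12: SET z = 4): {y=-15, z=4}
  after event 3 (t=17: INC x by 4): {x=4, y=-15, z=4}
  after event 4 (t=23: SET z = 5): {x=4, y=-15, z=5}
  after event 5 (t=24: SET z = 20): {x=4, y=-15, z=20}
  after event 6 (t=26: SET y = 40): {x=4, y=40, z=20}

Answer: {x=4, y=40, z=20}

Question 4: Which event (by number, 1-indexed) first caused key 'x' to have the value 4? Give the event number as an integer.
Looking for first event where x becomes 4:
  event 3: x (absent) -> 4  <-- first match

Answer: 3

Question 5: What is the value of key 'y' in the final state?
Track key 'y' through all 6 events:
  event 1 (t=6: SET y = -15): y (absent) -> -15
  event 2 (t=12: SET z = 4): y unchanged
  event 3 (t=17: INC x by 4): y unchanged
  event 4 (t=23: SET z = 5): y unchanged
  event 5 (t=24: SET z = 20): y unchanged
  event 6 (t=26: SET y = 40): y -15 -> 40
Final: y = 40

Answer: 40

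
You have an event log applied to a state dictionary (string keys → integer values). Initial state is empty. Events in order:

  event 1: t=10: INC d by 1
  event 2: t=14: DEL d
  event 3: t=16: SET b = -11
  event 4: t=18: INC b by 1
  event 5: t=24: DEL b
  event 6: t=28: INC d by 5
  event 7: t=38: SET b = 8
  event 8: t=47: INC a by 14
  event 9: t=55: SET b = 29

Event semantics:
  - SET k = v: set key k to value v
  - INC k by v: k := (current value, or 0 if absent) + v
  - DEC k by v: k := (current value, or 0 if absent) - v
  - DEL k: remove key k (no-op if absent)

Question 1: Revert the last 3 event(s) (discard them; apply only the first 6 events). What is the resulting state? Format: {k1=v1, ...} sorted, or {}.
Answer: {d=5}

Derivation:
Keep first 6 events (discard last 3):
  after event 1 (t=10: INC d by 1): {d=1}
  after event 2 (t=14: DEL d): {}
  after event 3 (t=16: SET b = -11): {b=-11}
  after event 4 (t=18: INC b by 1): {b=-10}
  after event 5 (t=24: DEL b): {}
  after event 6 (t=28: INC d by 5): {d=5}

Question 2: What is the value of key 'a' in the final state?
Answer: 14

Derivation:
Track key 'a' through all 9 events:
  event 1 (t=10: INC d by 1): a unchanged
  event 2 (t=14: DEL d): a unchanged
  event 3 (t=16: SET b = -11): a unchanged
  event 4 (t=18: INC b by 1): a unchanged
  event 5 (t=24: DEL b): a unchanged
  event 6 (t=28: INC d by 5): a unchanged
  event 7 (t=38: SET b = 8): a unchanged
  event 8 (t=47: INC a by 14): a (absent) -> 14
  event 9 (t=55: SET b = 29): a unchanged
Final: a = 14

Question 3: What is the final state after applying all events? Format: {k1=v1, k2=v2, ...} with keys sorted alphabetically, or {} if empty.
  after event 1 (t=10: INC d by 1): {d=1}
  after event 2 (t=14: DEL d): {}
  after event 3 (t=16: SET b = -11): {b=-11}
  after event 4 (t=18: INC b by 1): {b=-10}
  after event 5 (t=24: DEL b): {}
  after event 6 (t=28: INC d by 5): {d=5}
  after event 7 (t=38: SET b = 8): {b=8, d=5}
  after event 8 (t=47: INC a by 14): {a=14, b=8, d=5}
  after event 9 (t=55: SET b = 29): {a=14, b=29, d=5}

Answer: {a=14, b=29, d=5}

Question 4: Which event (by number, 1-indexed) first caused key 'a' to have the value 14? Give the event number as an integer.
Looking for first event where a becomes 14:
  event 8: a (absent) -> 14  <-- first match

Answer: 8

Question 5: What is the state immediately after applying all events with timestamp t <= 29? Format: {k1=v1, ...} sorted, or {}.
Answer: {d=5}

Derivation:
Apply events with t <= 29 (6 events):
  after event 1 (t=10: INC d by 1): {d=1}
  after event 2 (t=14: DEL d): {}
  after event 3 (t=16: SET b = -11): {b=-11}
  after event 4 (t=18: INC b by 1): {b=-10}
  after event 5 (t=24: DEL b): {}
  after event 6 (t=28: INC d by 5): {d=5}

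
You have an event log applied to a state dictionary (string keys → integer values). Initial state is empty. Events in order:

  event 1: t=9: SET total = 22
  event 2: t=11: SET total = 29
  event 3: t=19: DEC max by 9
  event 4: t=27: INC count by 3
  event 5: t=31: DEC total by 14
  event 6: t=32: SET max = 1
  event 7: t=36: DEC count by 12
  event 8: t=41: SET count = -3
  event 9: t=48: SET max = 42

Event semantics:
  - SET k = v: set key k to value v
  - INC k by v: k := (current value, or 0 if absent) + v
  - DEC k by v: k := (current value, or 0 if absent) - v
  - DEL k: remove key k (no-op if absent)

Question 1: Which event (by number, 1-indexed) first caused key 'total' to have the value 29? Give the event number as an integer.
Looking for first event where total becomes 29:
  event 1: total = 22
  event 2: total 22 -> 29  <-- first match

Answer: 2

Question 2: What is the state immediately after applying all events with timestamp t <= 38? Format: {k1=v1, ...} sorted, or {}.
Answer: {count=-9, max=1, total=15}

Derivation:
Apply events with t <= 38 (7 events):
  after event 1 (t=9: SET total = 22): {total=22}
  after event 2 (t=11: SET total = 29): {total=29}
  after event 3 (t=19: DEC max by 9): {max=-9, total=29}
  after event 4 (t=27: INC count by 3): {count=3, max=-9, total=29}
  after event 5 (t=31: DEC total by 14): {count=3, max=-9, total=15}
  after event 6 (t=32: SET max = 1): {count=3, max=1, total=15}
  after event 7 (t=36: DEC count by 12): {count=-9, max=1, total=15}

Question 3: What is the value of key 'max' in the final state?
Answer: 42

Derivation:
Track key 'max' through all 9 events:
  event 1 (t=9: SET total = 22): max unchanged
  event 2 (t=11: SET total = 29): max unchanged
  event 3 (t=19: DEC max by 9): max (absent) -> -9
  event 4 (t=27: INC count by 3): max unchanged
  event 5 (t=31: DEC total by 14): max unchanged
  event 6 (t=32: SET max = 1): max -9 -> 1
  event 7 (t=36: DEC count by 12): max unchanged
  event 8 (t=41: SET count = -3): max unchanged
  event 9 (t=48: SET max = 42): max 1 -> 42
Final: max = 42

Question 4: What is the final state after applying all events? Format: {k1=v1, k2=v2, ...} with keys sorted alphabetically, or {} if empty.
Answer: {count=-3, max=42, total=15}

Derivation:
  after event 1 (t=9: SET total = 22): {total=22}
  after event 2 (t=11: SET total = 29): {total=29}
  after event 3 (t=19: DEC max by 9): {max=-9, total=29}
  after event 4 (t=27: INC count by 3): {count=3, max=-9, total=29}
  after event 5 (t=31: DEC total by 14): {count=3, max=-9, total=15}
  after event 6 (t=32: SET max = 1): {count=3, max=1, total=15}
  after event 7 (t=36: DEC count by 12): {count=-9, max=1, total=15}
  after event 8 (t=41: SET count = -3): {count=-3, max=1, total=15}
  after event 9 (t=48: SET max = 42): {count=-3, max=42, total=15}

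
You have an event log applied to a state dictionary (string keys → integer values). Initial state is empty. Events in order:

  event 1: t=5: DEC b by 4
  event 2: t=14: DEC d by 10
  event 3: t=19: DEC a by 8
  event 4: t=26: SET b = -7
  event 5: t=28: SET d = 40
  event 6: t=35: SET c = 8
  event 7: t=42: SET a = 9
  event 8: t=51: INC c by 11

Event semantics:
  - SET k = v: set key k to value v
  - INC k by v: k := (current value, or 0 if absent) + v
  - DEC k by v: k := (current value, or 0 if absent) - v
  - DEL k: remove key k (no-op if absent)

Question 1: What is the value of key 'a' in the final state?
Answer: 9

Derivation:
Track key 'a' through all 8 events:
  event 1 (t=5: DEC b by 4): a unchanged
  event 2 (t=14: DEC d by 10): a unchanged
  event 3 (t=19: DEC a by 8): a (absent) -> -8
  event 4 (t=26: SET b = -7): a unchanged
  event 5 (t=28: SET d = 40): a unchanged
  event 6 (t=35: SET c = 8): a unchanged
  event 7 (t=42: SET a = 9): a -8 -> 9
  event 8 (t=51: INC c by 11): a unchanged
Final: a = 9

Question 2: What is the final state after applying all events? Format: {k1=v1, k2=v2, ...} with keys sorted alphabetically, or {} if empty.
  after event 1 (t=5: DEC b by 4): {b=-4}
  after event 2 (t=14: DEC d by 10): {b=-4, d=-10}
  after event 3 (t=19: DEC a by 8): {a=-8, b=-4, d=-10}
  after event 4 (t=26: SET b = -7): {a=-8, b=-7, d=-10}
  after event 5 (t=28: SET d = 40): {a=-8, b=-7, d=40}
  after event 6 (t=35: SET c = 8): {a=-8, b=-7, c=8, d=40}
  after event 7 (t=42: SET a = 9): {a=9, b=-7, c=8, d=40}
  after event 8 (t=51: INC c by 11): {a=9, b=-7, c=19, d=40}

Answer: {a=9, b=-7, c=19, d=40}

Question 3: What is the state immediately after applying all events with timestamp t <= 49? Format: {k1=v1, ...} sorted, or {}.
Apply events with t <= 49 (7 events):
  after event 1 (t=5: DEC b by 4): {b=-4}
  after event 2 (t=14: DEC d by 10): {b=-4, d=-10}
  after event 3 (t=19: DEC a by 8): {a=-8, b=-4, d=-10}
  after event 4 (t=26: SET b = -7): {a=-8, b=-7, d=-10}
  after event 5 (t=28: SET d = 40): {a=-8, b=-7, d=40}
  after event 6 (t=35: SET c = 8): {a=-8, b=-7, c=8, d=40}
  after event 7 (t=42: SET a = 9): {a=9, b=-7, c=8, d=40}

Answer: {a=9, b=-7, c=8, d=40}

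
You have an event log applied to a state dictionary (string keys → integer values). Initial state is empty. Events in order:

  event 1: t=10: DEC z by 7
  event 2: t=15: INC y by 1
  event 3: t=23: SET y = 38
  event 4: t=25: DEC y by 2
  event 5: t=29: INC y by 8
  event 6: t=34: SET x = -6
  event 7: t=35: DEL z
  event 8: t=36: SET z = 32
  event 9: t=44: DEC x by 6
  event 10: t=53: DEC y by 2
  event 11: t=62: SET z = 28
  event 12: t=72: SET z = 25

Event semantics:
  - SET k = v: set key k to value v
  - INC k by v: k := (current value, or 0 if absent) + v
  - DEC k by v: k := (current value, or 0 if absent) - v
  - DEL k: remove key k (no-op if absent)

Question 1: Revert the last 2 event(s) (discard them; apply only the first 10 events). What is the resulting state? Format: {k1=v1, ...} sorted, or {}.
Keep first 10 events (discard last 2):
  after event 1 (t=10: DEC z by 7): {z=-7}
  after event 2 (t=15: INC y by 1): {y=1, z=-7}
  after event 3 (t=23: SET y = 38): {y=38, z=-7}
  after event 4 (t=25: DEC y by 2): {y=36, z=-7}
  after event 5 (t=29: INC y by 8): {y=44, z=-7}
  after event 6 (t=34: SET x = -6): {x=-6, y=44, z=-7}
  after event 7 (t=35: DEL z): {x=-6, y=44}
  after event 8 (t=36: SET z = 32): {x=-6, y=44, z=32}
  after event 9 (t=44: DEC x by 6): {x=-12, y=44, z=32}
  after event 10 (t=53: DEC y by 2): {x=-12, y=42, z=32}

Answer: {x=-12, y=42, z=32}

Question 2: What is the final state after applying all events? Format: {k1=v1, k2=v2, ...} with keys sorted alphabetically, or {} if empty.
Answer: {x=-12, y=42, z=25}

Derivation:
  after event 1 (t=10: DEC z by 7): {z=-7}
  after event 2 (t=15: INC y by 1): {y=1, z=-7}
  after event 3 (t=23: SET y = 38): {y=38, z=-7}
  after event 4 (t=25: DEC y by 2): {y=36, z=-7}
  after event 5 (t=29: INC y by 8): {y=44, z=-7}
  after event 6 (t=34: SET x = -6): {x=-6, y=44, z=-7}
  after event 7 (t=35: DEL z): {x=-6, y=44}
  after event 8 (t=36: SET z = 32): {x=-6, y=44, z=32}
  after event 9 (t=44: DEC x by 6): {x=-12, y=44, z=32}
  after event 10 (t=53: DEC y by 2): {x=-12, y=42, z=32}
  after event 11 (t=62: SET z = 28): {x=-12, y=42, z=28}
  after event 12 (t=72: SET z = 25): {x=-12, y=42, z=25}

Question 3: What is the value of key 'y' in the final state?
Answer: 42

Derivation:
Track key 'y' through all 12 events:
  event 1 (t=10: DEC z by 7): y unchanged
  event 2 (t=15: INC y by 1): y (absent) -> 1
  event 3 (t=23: SET y = 38): y 1 -> 38
  event 4 (t=25: DEC y by 2): y 38 -> 36
  event 5 (t=29: INC y by 8): y 36 -> 44
  event 6 (t=34: SET x = -6): y unchanged
  event 7 (t=35: DEL z): y unchanged
  event 8 (t=36: SET z = 32): y unchanged
  event 9 (t=44: DEC x by 6): y unchanged
  event 10 (t=53: DEC y by 2): y 44 -> 42
  event 11 (t=62: SET z = 28): y unchanged
  event 12 (t=72: SET z = 25): y unchanged
Final: y = 42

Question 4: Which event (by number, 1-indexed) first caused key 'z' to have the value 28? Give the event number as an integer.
Answer: 11

Derivation:
Looking for first event where z becomes 28:
  event 1: z = -7
  event 2: z = -7
  event 3: z = -7
  event 4: z = -7
  event 5: z = -7
  event 6: z = -7
  event 7: z = (absent)
  event 8: z = 32
  event 9: z = 32
  event 10: z = 32
  event 11: z 32 -> 28  <-- first match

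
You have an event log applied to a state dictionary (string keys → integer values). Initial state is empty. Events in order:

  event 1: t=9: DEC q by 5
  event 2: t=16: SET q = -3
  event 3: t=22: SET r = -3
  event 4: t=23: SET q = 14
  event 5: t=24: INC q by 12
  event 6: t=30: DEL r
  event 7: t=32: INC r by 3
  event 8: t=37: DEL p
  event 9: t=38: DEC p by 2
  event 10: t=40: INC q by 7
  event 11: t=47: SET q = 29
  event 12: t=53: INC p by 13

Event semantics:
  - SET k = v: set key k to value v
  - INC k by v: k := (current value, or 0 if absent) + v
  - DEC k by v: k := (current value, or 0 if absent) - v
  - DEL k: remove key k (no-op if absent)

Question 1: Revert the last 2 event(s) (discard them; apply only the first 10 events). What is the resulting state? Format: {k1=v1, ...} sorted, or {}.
Answer: {p=-2, q=33, r=3}

Derivation:
Keep first 10 events (discard last 2):
  after event 1 (t=9: DEC q by 5): {q=-5}
  after event 2 (t=16: SET q = -3): {q=-3}
  after event 3 (t=22: SET r = -3): {q=-3, r=-3}
  after event 4 (t=23: SET q = 14): {q=14, r=-3}
  after event 5 (t=24: INC q by 12): {q=26, r=-3}
  after event 6 (t=30: DEL r): {q=26}
  after event 7 (t=32: INC r by 3): {q=26, r=3}
  after event 8 (t=37: DEL p): {q=26, r=3}
  after event 9 (t=38: DEC p by 2): {p=-2, q=26, r=3}
  after event 10 (t=40: INC q by 7): {p=-2, q=33, r=3}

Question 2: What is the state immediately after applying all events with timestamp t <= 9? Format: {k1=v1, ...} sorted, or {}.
Answer: {q=-5}

Derivation:
Apply events with t <= 9 (1 events):
  after event 1 (t=9: DEC q by 5): {q=-5}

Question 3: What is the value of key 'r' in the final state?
Track key 'r' through all 12 events:
  event 1 (t=9: DEC q by 5): r unchanged
  event 2 (t=16: SET q = -3): r unchanged
  event 3 (t=22: SET r = -3): r (absent) -> -3
  event 4 (t=23: SET q = 14): r unchanged
  event 5 (t=24: INC q by 12): r unchanged
  event 6 (t=30: DEL r): r -3 -> (absent)
  event 7 (t=32: INC r by 3): r (absent) -> 3
  event 8 (t=37: DEL p): r unchanged
  event 9 (t=38: DEC p by 2): r unchanged
  event 10 (t=40: INC q by 7): r unchanged
  event 11 (t=47: SET q = 29): r unchanged
  event 12 (t=53: INC p by 13): r unchanged
Final: r = 3

Answer: 3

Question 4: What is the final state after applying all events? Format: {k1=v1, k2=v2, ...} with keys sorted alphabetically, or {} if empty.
Answer: {p=11, q=29, r=3}

Derivation:
  after event 1 (t=9: DEC q by 5): {q=-5}
  after event 2 (t=16: SET q = -3): {q=-3}
  after event 3 (t=22: SET r = -3): {q=-3, r=-3}
  after event 4 (t=23: SET q = 14): {q=14, r=-3}
  after event 5 (t=24: INC q by 12): {q=26, r=-3}
  after event 6 (t=30: DEL r): {q=26}
  after event 7 (t=32: INC r by 3): {q=26, r=3}
  after event 8 (t=37: DEL p): {q=26, r=3}
  after event 9 (t=38: DEC p by 2): {p=-2, q=26, r=3}
  after event 10 (t=40: INC q by 7): {p=-2, q=33, r=3}
  after event 11 (t=47: SET q = 29): {p=-2, q=29, r=3}
  after event 12 (t=53: INC p by 13): {p=11, q=29, r=3}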